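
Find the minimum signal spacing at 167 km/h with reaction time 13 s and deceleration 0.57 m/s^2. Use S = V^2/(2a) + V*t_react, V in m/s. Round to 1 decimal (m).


V = 167 / 3.6 = 46.3889 m/s
Braking distance = 46.3889^2 / (2*0.57) = 1887.657 m
Sighting distance = 46.3889 * 13 = 603.0556 m
S = 1887.657 + 603.0556 = 2490.7 m

2490.7


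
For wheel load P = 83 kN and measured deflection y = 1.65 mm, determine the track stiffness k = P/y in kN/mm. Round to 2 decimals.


Track stiffness k = P / y
k = 83 / 1.65
k = 50.30 kN/mm

50.30


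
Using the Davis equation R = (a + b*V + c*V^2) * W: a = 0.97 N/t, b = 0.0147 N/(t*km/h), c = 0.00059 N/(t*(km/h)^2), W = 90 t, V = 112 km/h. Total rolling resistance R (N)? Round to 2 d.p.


b*V = 0.0147 * 112 = 1.6464
c*V^2 = 0.00059 * 12544 = 7.40096
R_per_t = 0.97 + 1.6464 + 7.40096 = 10.01736 N/t
R_total = 10.01736 * 90 = 901.56 N

901.56


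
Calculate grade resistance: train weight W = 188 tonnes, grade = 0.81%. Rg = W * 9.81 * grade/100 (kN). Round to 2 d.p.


Rg = W * 9.81 * grade / 100
Rg = 188 * 9.81 * 0.81 / 100
Rg = 1844.28 * 0.0081
Rg = 14.94 kN

14.94


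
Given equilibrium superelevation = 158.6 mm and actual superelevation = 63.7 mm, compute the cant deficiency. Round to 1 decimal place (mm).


Cant deficiency = equilibrium cant - actual cant
CD = 158.6 - 63.7
CD = 94.9 mm

94.9


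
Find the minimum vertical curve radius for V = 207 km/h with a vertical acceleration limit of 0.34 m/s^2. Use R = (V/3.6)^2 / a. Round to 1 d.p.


Convert speed: V = 207 / 3.6 = 57.5 m/s
V^2 = 3306.25 m^2/s^2
R_v = 3306.25 / 0.34
R_v = 9724.3 m

9724.3


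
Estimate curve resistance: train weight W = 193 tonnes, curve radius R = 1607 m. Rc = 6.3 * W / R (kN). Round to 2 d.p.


Rc = 6.3 * W / R
Rc = 6.3 * 193 / 1607
Rc = 1215.9 / 1607
Rc = 0.76 kN

0.76


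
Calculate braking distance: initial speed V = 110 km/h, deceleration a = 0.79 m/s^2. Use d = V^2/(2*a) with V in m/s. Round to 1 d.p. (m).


Convert speed: V = 110 / 3.6 = 30.5556 m/s
V^2 = 933.642
d = 933.642 / (2 * 0.79)
d = 933.642 / 1.58
d = 590.9 m

590.9


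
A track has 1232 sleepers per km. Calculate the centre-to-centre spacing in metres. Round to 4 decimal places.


Spacing = 1000 m / number of sleepers
Spacing = 1000 / 1232
Spacing = 0.8117 m

0.8117


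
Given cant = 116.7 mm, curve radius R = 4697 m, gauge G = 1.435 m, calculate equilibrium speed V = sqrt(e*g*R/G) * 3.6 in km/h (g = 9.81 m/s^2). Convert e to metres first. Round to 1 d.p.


Convert cant: e = 116.7 mm = 0.1167 m
V_ms = sqrt(0.1167 * 9.81 * 4697 / 1.435)
V_ms = sqrt(3747.214229) = 61.2145 m/s
V = 61.2145 * 3.6 = 220.4 km/h

220.4


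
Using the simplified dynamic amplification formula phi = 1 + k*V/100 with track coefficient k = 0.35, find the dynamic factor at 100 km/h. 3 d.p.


phi = 1 + k * V / 100
phi = 1 + 0.35 * 100 / 100
phi = 1 + 0.35
phi = 1.350

1.350


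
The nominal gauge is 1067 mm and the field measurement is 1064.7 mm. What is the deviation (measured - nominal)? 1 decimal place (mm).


Deviation = measured - nominal
Deviation = 1064.7 - 1067
Deviation = -2.3 mm

-2.3


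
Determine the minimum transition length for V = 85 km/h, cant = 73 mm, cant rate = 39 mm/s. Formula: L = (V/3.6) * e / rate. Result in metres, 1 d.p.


Convert speed: V = 85 / 3.6 = 23.6111 m/s
L = 23.6111 * 73 / 39
L = 1723.6111 / 39
L = 44.2 m

44.2


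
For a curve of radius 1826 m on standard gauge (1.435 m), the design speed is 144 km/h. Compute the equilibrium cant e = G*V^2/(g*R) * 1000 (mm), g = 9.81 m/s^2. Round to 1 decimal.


Convert speed: V = 144 / 3.6 = 40.0 m/s
Apply formula: e = 1.435 * 40.0^2 / (9.81 * 1826)
e = 1.435 * 1600.0 / 17913.06
e = 0.128175 m = 128.2 mm

128.2


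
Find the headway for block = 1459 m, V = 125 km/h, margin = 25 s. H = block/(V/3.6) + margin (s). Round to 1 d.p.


V = 125 / 3.6 = 34.7222 m/s
Block traversal time = 1459 / 34.7222 = 42.0192 s
Headway = 42.0192 + 25
Headway = 67.0 s

67.0


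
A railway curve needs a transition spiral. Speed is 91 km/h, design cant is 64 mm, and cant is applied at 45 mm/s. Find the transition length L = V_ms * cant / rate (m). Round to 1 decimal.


Convert speed: V = 91 / 3.6 = 25.2778 m/s
L = 25.2778 * 64 / 45
L = 1617.7778 / 45
L = 36.0 m

36.0


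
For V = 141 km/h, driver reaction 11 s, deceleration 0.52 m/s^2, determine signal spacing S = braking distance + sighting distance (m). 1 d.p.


V = 141 / 3.6 = 39.1667 m/s
Braking distance = 39.1667^2 / (2*0.52) = 1475.0267 m
Sighting distance = 39.1667 * 11 = 430.8333 m
S = 1475.0267 + 430.8333 = 1905.9 m

1905.9


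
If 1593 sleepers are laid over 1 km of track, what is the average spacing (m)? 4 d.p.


Spacing = 1000 m / number of sleepers
Spacing = 1000 / 1593
Spacing = 0.6277 m

0.6277


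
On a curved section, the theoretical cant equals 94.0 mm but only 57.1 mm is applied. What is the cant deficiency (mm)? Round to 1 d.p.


Cant deficiency = equilibrium cant - actual cant
CD = 94.0 - 57.1
CD = 36.9 mm

36.9


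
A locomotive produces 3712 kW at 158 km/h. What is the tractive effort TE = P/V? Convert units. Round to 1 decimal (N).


Convert: P = 3712 kW = 3712000 W
V = 158 / 3.6 = 43.8889 m/s
TE = 3712000 / 43.8889
TE = 84577.2 N

84577.2


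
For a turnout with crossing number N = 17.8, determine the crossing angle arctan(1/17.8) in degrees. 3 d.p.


1/N = 1/17.8 = 0.05618
angle = arctan(0.05618) = 0.056121 rad
angle = 0.056121 * 180/pi = 3.215 degrees

3.215


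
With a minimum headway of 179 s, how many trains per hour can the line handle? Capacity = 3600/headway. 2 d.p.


Capacity = 3600 / headway
Capacity = 3600 / 179
Capacity = 20.11 trains/hour

20.11


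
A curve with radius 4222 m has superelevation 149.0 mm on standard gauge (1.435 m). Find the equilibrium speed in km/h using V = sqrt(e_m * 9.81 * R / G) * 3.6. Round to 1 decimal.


Convert cant: e = 149.0 mm = 0.1490 m
V_ms = sqrt(0.1490 * 9.81 * 4222 / 1.435)
V_ms = sqrt(4300.526258) = 65.5784 m/s
V = 65.5784 * 3.6 = 236.1 km/h

236.1


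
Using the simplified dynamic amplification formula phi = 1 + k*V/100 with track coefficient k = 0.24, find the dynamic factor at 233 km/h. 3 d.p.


phi = 1 + k * V / 100
phi = 1 + 0.24 * 233 / 100
phi = 1 + 0.5592
phi = 1.559

1.559


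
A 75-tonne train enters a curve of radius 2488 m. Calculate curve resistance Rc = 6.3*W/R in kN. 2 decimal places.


Rc = 6.3 * W / R
Rc = 6.3 * 75 / 2488
Rc = 472.5 / 2488
Rc = 0.19 kN

0.19


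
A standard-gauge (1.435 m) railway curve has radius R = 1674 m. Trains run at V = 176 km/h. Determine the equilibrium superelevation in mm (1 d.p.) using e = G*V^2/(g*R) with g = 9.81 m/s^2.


Convert speed: V = 176 / 3.6 = 48.8889 m/s
Apply formula: e = 1.435 * 48.8889^2 / (9.81 * 1674)
e = 1.435 * 2390.1235 / 16421.94
e = 0.208856 m = 208.9 mm

208.9


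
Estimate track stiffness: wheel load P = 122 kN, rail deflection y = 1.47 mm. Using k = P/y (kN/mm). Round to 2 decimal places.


Track stiffness k = P / y
k = 122 / 1.47
k = 82.99 kN/mm

82.99


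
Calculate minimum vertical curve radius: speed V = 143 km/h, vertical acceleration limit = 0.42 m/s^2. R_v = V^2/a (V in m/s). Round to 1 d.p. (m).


Convert speed: V = 143 / 3.6 = 39.7222 m/s
V^2 = 1577.8549 m^2/s^2
R_v = 1577.8549 / 0.42
R_v = 3756.8 m

3756.8


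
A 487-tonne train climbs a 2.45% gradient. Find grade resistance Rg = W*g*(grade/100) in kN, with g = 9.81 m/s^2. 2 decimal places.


Rg = W * 9.81 * grade / 100
Rg = 487 * 9.81 * 2.45 / 100
Rg = 4777.47 * 0.0245
Rg = 117.05 kN

117.05


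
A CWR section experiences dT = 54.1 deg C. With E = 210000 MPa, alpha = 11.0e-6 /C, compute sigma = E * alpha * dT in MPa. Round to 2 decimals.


sigma = E * alpha * dT
sigma = 210000 * 11.0e-6 * 54.1
sigma = 2.31 * 54.1
sigma = 124.97 MPa

124.97


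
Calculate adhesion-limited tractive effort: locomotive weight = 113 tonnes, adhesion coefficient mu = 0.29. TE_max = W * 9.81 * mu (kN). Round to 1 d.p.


TE_max = W * g * mu
TE_max = 113 * 9.81 * 0.29
TE_max = 1108.53 * 0.29
TE_max = 321.5 kN

321.5


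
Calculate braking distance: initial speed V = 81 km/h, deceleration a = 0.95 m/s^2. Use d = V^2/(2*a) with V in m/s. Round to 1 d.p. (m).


Convert speed: V = 81 / 3.6 = 22.5 m/s
V^2 = 506.25
d = 506.25 / (2 * 0.95)
d = 506.25 / 1.9
d = 266.4 m

266.4


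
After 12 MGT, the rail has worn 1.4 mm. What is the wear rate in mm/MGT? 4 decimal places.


Wear rate = total wear / cumulative tonnage
Rate = 1.4 / 12
Rate = 0.1167 mm/MGT

0.1167


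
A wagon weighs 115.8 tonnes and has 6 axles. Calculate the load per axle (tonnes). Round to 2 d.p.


Load per axle = total weight / number of axles
Load = 115.8 / 6
Load = 19.30 tonnes

19.30


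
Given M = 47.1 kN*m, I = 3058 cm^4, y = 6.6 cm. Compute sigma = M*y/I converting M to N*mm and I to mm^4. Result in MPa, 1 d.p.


Convert units:
M = 47.1 kN*m = 47100000 N*mm
y = 6.6 cm = 66 mm
I = 3058 cm^4 = 30580000 mm^4
sigma = 47100000 * 66 / 30580000
sigma = 101.7 MPa

101.7


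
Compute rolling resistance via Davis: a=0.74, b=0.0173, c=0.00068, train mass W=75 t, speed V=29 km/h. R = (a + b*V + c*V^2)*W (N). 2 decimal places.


b*V = 0.0173 * 29 = 0.5017
c*V^2 = 0.00068 * 841 = 0.57188
R_per_t = 0.74 + 0.5017 + 0.57188 = 1.81358 N/t
R_total = 1.81358 * 75 = 136.02 N

136.02


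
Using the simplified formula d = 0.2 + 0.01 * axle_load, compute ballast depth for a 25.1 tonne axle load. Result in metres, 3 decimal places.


d = 0.2 + 0.01 * 25.1
d = 0.2 + 0.251
d = 0.451 m

0.451


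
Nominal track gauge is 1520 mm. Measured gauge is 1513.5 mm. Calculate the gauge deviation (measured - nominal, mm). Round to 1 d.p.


Deviation = measured - nominal
Deviation = 1513.5 - 1520
Deviation = -6.5 mm

-6.5


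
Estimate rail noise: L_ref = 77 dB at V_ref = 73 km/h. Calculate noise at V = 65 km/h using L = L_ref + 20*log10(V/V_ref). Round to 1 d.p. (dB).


V/V_ref = 65 / 73 = 0.890411
log10(0.890411) = -0.05041
20 * -0.05041 = -1.0082
L = 77 + -1.0082 = 76.0 dB

76.0


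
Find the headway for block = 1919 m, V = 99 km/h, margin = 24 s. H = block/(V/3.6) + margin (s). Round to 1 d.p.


V = 99 / 3.6 = 27.5 m/s
Block traversal time = 1919 / 27.5 = 69.7818 s
Headway = 69.7818 + 24
Headway = 93.8 s

93.8


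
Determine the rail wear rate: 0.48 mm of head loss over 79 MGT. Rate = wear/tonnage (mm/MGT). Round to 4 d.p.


Wear rate = total wear / cumulative tonnage
Rate = 0.48 / 79
Rate = 0.0061 mm/MGT

0.0061


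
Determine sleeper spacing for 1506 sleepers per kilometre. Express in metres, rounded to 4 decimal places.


Spacing = 1000 m / number of sleepers
Spacing = 1000 / 1506
Spacing = 0.6640 m

0.6640


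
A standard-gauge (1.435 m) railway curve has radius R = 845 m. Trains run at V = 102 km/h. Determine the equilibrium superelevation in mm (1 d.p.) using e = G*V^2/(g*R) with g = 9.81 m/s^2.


Convert speed: V = 102 / 3.6 = 28.3333 m/s
Apply formula: e = 1.435 * 28.3333^2 / (9.81 * 845)
e = 1.435 * 802.7778 / 8289.45
e = 0.13897 m = 139.0 mm

139.0


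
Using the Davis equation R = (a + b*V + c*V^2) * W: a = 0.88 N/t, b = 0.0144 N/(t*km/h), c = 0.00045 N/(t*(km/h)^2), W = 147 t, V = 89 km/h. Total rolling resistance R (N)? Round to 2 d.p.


b*V = 0.0144 * 89 = 1.2816
c*V^2 = 0.00045 * 7921 = 3.56445
R_per_t = 0.88 + 1.2816 + 3.56445 = 5.72605 N/t
R_total = 5.72605 * 147 = 841.73 N

841.73


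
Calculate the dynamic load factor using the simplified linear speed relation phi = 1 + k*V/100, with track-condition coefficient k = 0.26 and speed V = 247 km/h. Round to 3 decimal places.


phi = 1 + k * V / 100
phi = 1 + 0.26 * 247 / 100
phi = 1 + 0.6422
phi = 1.642

1.642


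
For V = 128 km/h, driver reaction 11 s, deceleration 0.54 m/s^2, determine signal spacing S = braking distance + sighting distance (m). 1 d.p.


V = 128 / 3.6 = 35.5556 m/s
Braking distance = 35.5556^2 / (2*0.54) = 1170.5533 m
Sighting distance = 35.5556 * 11 = 391.1111 m
S = 1170.5533 + 391.1111 = 1561.7 m

1561.7


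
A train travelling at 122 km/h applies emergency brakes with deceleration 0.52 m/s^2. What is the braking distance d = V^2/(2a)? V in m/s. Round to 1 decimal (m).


Convert speed: V = 122 / 3.6 = 33.8889 m/s
V^2 = 1148.4568
d = 1148.4568 / (2 * 0.52)
d = 1148.4568 / 1.04
d = 1104.3 m

1104.3


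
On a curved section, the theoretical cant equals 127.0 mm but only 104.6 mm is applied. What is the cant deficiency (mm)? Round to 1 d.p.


Cant deficiency = equilibrium cant - actual cant
CD = 127.0 - 104.6
CD = 22.4 mm

22.4


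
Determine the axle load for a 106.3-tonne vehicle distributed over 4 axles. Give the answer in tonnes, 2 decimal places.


Load per axle = total weight / number of axles
Load = 106.3 / 4
Load = 26.58 tonnes

26.58


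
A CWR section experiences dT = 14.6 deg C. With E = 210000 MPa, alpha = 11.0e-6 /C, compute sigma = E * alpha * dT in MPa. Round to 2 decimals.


sigma = E * alpha * dT
sigma = 210000 * 11.0e-6 * 14.6
sigma = 2.31 * 14.6
sigma = 33.73 MPa

33.73


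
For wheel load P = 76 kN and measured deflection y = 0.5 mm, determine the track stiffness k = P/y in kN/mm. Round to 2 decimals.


Track stiffness k = P / y
k = 76 / 0.5
k = 152.00 kN/mm

152.00


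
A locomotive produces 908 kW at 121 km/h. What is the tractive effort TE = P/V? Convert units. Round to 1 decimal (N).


Convert: P = 908 kW = 908000 W
V = 121 / 3.6 = 33.6111 m/s
TE = 908000 / 33.6111
TE = 27014.9 N

27014.9


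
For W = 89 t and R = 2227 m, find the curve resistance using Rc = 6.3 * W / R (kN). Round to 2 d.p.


Rc = 6.3 * W / R
Rc = 6.3 * 89 / 2227
Rc = 560.7 / 2227
Rc = 0.25 kN

0.25


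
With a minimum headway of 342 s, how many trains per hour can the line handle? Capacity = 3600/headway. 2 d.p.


Capacity = 3600 / headway
Capacity = 3600 / 342
Capacity = 10.53 trains/hour

10.53


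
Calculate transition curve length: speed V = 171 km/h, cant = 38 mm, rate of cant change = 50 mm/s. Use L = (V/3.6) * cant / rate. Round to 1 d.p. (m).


Convert speed: V = 171 / 3.6 = 47.5 m/s
L = 47.5 * 38 / 50
L = 1805.0 / 50
L = 36.1 m

36.1


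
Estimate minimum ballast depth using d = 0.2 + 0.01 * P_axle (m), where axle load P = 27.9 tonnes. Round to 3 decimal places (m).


d = 0.2 + 0.01 * 27.9
d = 0.2 + 0.279
d = 0.479 m

0.479


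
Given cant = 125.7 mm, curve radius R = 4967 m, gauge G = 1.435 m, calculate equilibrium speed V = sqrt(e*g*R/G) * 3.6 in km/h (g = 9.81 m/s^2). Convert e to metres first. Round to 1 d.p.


Convert cant: e = 125.7 mm = 0.1257 m
V_ms = sqrt(0.1257 * 9.81 * 4967 / 1.435)
V_ms = sqrt(4268.217518) = 65.3316 m/s
V = 65.3316 * 3.6 = 235.2 km/h

235.2


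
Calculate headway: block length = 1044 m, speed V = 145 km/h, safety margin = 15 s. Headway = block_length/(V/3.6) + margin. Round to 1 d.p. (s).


V = 145 / 3.6 = 40.2778 m/s
Block traversal time = 1044 / 40.2778 = 25.92 s
Headway = 25.92 + 15
Headway = 40.9 s

40.9


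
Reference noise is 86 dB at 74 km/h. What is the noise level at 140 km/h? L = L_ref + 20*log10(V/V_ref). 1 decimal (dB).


V/V_ref = 140 / 74 = 1.891892
log10(1.891892) = 0.276896
20 * 0.276896 = 5.5379
L = 86 + 5.5379 = 91.5 dB

91.5


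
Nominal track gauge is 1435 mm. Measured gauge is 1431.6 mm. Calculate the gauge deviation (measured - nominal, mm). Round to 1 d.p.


Deviation = measured - nominal
Deviation = 1431.6 - 1435
Deviation = -3.4 mm

-3.4


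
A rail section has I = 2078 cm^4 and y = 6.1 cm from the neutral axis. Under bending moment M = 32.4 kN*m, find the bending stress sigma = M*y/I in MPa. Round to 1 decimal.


Convert units:
M = 32.4 kN*m = 32400000 N*mm
y = 6.1 cm = 61 mm
I = 2078 cm^4 = 20780000 mm^4
sigma = 32400000 * 61 / 20780000
sigma = 95.1 MPa

95.1


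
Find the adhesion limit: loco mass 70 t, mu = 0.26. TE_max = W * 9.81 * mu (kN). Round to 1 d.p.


TE_max = W * g * mu
TE_max = 70 * 9.81 * 0.26
TE_max = 686.7 * 0.26
TE_max = 178.5 kN

178.5


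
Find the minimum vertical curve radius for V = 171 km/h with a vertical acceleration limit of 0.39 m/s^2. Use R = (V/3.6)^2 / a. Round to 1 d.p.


Convert speed: V = 171 / 3.6 = 47.5 m/s
V^2 = 2256.25 m^2/s^2
R_v = 2256.25 / 0.39
R_v = 5785.3 m

5785.3


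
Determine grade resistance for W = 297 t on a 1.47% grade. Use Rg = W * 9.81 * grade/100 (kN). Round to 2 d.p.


Rg = W * 9.81 * grade / 100
Rg = 297 * 9.81 * 1.47 / 100
Rg = 2913.57 * 0.0147
Rg = 42.83 kN

42.83


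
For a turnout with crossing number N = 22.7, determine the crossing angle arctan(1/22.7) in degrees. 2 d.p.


1/N = 1/22.7 = 0.044053
angle = arctan(0.044053) = 0.044024 rad
angle = 0.044024 * 180/pi = 2.52 degrees

2.52


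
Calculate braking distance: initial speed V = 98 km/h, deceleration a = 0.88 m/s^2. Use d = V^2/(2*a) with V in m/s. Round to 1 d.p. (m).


Convert speed: V = 98 / 3.6 = 27.2222 m/s
V^2 = 741.0494
d = 741.0494 / (2 * 0.88)
d = 741.0494 / 1.76
d = 421.1 m

421.1


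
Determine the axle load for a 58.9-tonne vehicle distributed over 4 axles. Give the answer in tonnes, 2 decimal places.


Load per axle = total weight / number of axles
Load = 58.9 / 4
Load = 14.73 tonnes

14.73


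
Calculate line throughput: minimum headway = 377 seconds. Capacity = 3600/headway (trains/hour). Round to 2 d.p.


Capacity = 3600 / headway
Capacity = 3600 / 377
Capacity = 9.55 trains/hour

9.55


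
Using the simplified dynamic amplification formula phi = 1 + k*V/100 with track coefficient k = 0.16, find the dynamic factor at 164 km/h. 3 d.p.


phi = 1 + k * V / 100
phi = 1 + 0.16 * 164 / 100
phi = 1 + 0.2624
phi = 1.262

1.262


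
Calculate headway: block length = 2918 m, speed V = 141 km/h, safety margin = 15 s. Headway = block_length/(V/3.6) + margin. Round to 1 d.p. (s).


V = 141 / 3.6 = 39.1667 m/s
Block traversal time = 2918 / 39.1667 = 74.5021 s
Headway = 74.5021 + 15
Headway = 89.5 s

89.5


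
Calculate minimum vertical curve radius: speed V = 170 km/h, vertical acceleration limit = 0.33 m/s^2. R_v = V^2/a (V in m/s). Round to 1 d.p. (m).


Convert speed: V = 170 / 3.6 = 47.2222 m/s
V^2 = 2229.9383 m^2/s^2
R_v = 2229.9383 / 0.33
R_v = 6757.4 m

6757.4


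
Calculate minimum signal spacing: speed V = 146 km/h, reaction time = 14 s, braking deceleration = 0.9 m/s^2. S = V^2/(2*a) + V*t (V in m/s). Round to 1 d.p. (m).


V = 146 / 3.6 = 40.5556 m/s
Braking distance = 40.5556^2 / (2*0.9) = 913.7517 m
Sighting distance = 40.5556 * 14 = 567.7778 m
S = 913.7517 + 567.7778 = 1481.5 m

1481.5


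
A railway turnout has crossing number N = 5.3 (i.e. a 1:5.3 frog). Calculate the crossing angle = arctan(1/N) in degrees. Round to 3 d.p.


1/N = 1/5.3 = 0.188679
angle = arctan(0.188679) = 0.186487 rad
angle = 0.186487 * 180/pi = 10.685 degrees

10.685


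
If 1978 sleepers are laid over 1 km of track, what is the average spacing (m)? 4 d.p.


Spacing = 1000 m / number of sleepers
Spacing = 1000 / 1978
Spacing = 0.5056 m

0.5056


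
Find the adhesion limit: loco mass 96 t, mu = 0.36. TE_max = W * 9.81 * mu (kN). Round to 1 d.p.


TE_max = W * g * mu
TE_max = 96 * 9.81 * 0.36
TE_max = 941.76 * 0.36
TE_max = 339.0 kN

339.0


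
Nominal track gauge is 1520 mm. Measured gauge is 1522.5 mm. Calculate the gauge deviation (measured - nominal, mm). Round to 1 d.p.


Deviation = measured - nominal
Deviation = 1522.5 - 1520
Deviation = 2.5 mm

2.5


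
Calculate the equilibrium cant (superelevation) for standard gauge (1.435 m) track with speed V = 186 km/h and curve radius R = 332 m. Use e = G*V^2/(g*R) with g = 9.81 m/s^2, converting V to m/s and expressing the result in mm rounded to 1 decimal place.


Convert speed: V = 186 / 3.6 = 51.6667 m/s
Apply formula: e = 1.435 * 51.6667^2 / (9.81 * 332)
e = 1.435 * 2669.4444 / 3256.92
e = 1.176158 m = 1176.2 mm

1176.2


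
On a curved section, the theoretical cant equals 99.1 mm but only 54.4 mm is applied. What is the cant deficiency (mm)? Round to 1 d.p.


Cant deficiency = equilibrium cant - actual cant
CD = 99.1 - 54.4
CD = 44.7 mm

44.7


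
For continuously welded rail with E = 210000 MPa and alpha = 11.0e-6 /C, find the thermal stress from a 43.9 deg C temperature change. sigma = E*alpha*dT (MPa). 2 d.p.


sigma = E * alpha * dT
sigma = 210000 * 11.0e-6 * 43.9
sigma = 2.31 * 43.9
sigma = 101.41 MPa

101.41


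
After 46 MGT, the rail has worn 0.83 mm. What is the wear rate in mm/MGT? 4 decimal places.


Wear rate = total wear / cumulative tonnage
Rate = 0.83 / 46
Rate = 0.0180 mm/MGT

0.0180


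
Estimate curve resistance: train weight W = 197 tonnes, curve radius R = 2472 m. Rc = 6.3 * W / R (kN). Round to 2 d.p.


Rc = 6.3 * W / R
Rc = 6.3 * 197 / 2472
Rc = 1241.1 / 2472
Rc = 0.50 kN

0.50


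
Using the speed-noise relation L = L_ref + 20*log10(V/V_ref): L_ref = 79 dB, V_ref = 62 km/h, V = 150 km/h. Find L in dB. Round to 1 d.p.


V/V_ref = 150 / 62 = 2.419355
log10(2.419355) = 0.3837
20 * 0.3837 = 7.674
L = 79 + 7.674 = 86.7 dB

86.7


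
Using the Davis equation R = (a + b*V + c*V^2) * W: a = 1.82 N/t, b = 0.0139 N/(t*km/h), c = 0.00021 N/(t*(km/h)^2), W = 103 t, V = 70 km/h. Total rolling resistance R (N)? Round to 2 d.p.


b*V = 0.0139 * 70 = 0.973
c*V^2 = 0.00021 * 4900 = 1.029
R_per_t = 1.82 + 0.973 + 1.029 = 3.822 N/t
R_total = 3.822 * 103 = 393.67 N

393.67


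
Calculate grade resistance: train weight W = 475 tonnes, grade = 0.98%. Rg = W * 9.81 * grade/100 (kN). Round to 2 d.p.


Rg = W * 9.81 * grade / 100
Rg = 475 * 9.81 * 0.98 / 100
Rg = 4659.75 * 0.0098
Rg = 45.67 kN

45.67


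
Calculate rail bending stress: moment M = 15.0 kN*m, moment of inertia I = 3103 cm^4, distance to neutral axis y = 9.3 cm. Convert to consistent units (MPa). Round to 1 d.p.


Convert units:
M = 15.0 kN*m = 15000000 N*mm
y = 9.3 cm = 93 mm
I = 3103 cm^4 = 31030000 mm^4
sigma = 15000000 * 93 / 31030000
sigma = 45.0 MPa

45.0


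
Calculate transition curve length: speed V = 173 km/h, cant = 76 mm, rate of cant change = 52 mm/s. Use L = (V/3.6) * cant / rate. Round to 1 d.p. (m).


Convert speed: V = 173 / 3.6 = 48.0556 m/s
L = 48.0556 * 76 / 52
L = 3652.2222 / 52
L = 70.2 m

70.2


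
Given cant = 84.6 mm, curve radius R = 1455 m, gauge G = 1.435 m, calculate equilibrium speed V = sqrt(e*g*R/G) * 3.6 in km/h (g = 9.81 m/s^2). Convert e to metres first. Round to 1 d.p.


Convert cant: e = 84.6 mm = 0.0846 m
V_ms = sqrt(0.0846 * 9.81 * 1455 / 1.435)
V_ms = sqrt(841.492913) = 29.0085 m/s
V = 29.0085 * 3.6 = 104.4 km/h

104.4


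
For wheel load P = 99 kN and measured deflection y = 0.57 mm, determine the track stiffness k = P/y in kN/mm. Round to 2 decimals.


Track stiffness k = P / y
k = 99 / 0.57
k = 173.68 kN/mm

173.68


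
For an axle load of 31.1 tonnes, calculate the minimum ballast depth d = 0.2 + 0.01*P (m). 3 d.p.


d = 0.2 + 0.01 * 31.1
d = 0.2 + 0.311
d = 0.511 m

0.511


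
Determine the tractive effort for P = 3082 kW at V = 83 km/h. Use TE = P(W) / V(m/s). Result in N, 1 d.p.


Convert: P = 3082 kW = 3082000 W
V = 83 / 3.6 = 23.0556 m/s
TE = 3082000 / 23.0556
TE = 133677.1 N

133677.1


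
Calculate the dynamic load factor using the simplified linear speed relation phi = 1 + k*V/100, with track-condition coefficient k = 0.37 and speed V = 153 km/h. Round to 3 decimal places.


phi = 1 + k * V / 100
phi = 1 + 0.37 * 153 / 100
phi = 1 + 0.5661
phi = 1.566

1.566


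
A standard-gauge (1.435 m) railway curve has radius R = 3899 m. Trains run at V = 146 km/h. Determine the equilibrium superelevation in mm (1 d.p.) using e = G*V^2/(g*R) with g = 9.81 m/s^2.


Convert speed: V = 146 / 3.6 = 40.5556 m/s
Apply formula: e = 1.435 * 40.5556^2 / (9.81 * 3899)
e = 1.435 * 1644.7531 / 38249.19
e = 0.061706 m = 61.7 mm

61.7


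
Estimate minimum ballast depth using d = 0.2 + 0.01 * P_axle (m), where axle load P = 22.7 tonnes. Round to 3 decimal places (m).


d = 0.2 + 0.01 * 22.7
d = 0.2 + 0.227
d = 0.427 m

0.427


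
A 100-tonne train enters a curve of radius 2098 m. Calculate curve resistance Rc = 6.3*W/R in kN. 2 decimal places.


Rc = 6.3 * W / R
Rc = 6.3 * 100 / 2098
Rc = 630.0 / 2098
Rc = 0.30 kN

0.30


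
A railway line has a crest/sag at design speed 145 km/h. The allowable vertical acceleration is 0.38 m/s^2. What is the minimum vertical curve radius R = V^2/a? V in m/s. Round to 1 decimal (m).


Convert speed: V = 145 / 3.6 = 40.2778 m/s
V^2 = 1622.2994 m^2/s^2
R_v = 1622.2994 / 0.38
R_v = 4269.2 m

4269.2


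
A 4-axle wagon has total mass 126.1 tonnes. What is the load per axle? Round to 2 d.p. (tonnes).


Load per axle = total weight / number of axles
Load = 126.1 / 4
Load = 31.53 tonnes

31.53


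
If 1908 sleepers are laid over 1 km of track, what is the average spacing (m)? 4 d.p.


Spacing = 1000 m / number of sleepers
Spacing = 1000 / 1908
Spacing = 0.5241 m

0.5241


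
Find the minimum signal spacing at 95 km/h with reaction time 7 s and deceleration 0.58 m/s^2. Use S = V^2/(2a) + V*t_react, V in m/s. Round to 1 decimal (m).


V = 95 / 3.6 = 26.3889 m/s
Braking distance = 26.3889^2 / (2*0.58) = 600.3219 m
Sighting distance = 26.3889 * 7 = 184.7222 m
S = 600.3219 + 184.7222 = 785.0 m

785.0


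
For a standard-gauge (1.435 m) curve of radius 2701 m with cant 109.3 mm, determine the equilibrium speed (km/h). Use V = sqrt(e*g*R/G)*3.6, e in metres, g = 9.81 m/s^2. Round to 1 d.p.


Convert cant: e = 109.3 mm = 0.1093 m
V_ms = sqrt(0.1093 * 9.81 * 2701 / 1.435)
V_ms = sqrt(2018.189082) = 44.9243 m/s
V = 44.9243 * 3.6 = 161.7 km/h

161.7


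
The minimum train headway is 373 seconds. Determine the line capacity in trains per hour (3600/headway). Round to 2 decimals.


Capacity = 3600 / headway
Capacity = 3600 / 373
Capacity = 9.65 trains/hour

9.65


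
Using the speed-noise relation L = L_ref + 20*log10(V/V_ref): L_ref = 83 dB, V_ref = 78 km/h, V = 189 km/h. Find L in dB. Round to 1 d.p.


V/V_ref = 189 / 78 = 2.423077
log10(2.423077) = 0.384367
20 * 0.384367 = 7.6873
L = 83 + 7.6873 = 90.7 dB

90.7


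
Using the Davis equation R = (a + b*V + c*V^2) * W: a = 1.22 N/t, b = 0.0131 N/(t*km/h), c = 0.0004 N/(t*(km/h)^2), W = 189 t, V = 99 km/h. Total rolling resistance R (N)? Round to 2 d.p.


b*V = 0.0131 * 99 = 1.2969
c*V^2 = 0.0004 * 9801 = 3.9204
R_per_t = 1.22 + 1.2969 + 3.9204 = 6.4373 N/t
R_total = 6.4373 * 189 = 1216.65 N

1216.65


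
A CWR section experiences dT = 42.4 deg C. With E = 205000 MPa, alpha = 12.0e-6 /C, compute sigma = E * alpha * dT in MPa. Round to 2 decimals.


sigma = E * alpha * dT
sigma = 205000 * 12.0e-6 * 42.4
sigma = 2.46 * 42.4
sigma = 104.30 MPa

104.30


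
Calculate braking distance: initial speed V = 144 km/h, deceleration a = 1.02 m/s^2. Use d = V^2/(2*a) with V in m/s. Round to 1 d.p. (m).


Convert speed: V = 144 / 3.6 = 40.0 m/s
V^2 = 1600.0
d = 1600.0 / (2 * 1.02)
d = 1600.0 / 2.04
d = 784.3 m

784.3


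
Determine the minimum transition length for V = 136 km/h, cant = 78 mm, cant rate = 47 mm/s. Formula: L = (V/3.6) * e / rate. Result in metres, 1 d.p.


Convert speed: V = 136 / 3.6 = 37.7778 m/s
L = 37.7778 * 78 / 47
L = 2946.6667 / 47
L = 62.7 m

62.7


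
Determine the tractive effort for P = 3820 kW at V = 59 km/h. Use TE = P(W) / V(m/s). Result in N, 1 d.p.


Convert: P = 3820 kW = 3820000 W
V = 59 / 3.6 = 16.3889 m/s
TE = 3820000 / 16.3889
TE = 233084.7 N

233084.7


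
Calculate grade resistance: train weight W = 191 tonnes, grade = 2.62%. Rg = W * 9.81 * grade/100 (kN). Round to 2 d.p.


Rg = W * 9.81 * grade / 100
Rg = 191 * 9.81 * 2.62 / 100
Rg = 1873.71 * 0.0262
Rg = 49.09 kN

49.09


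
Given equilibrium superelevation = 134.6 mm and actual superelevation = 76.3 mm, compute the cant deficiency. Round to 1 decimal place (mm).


Cant deficiency = equilibrium cant - actual cant
CD = 134.6 - 76.3
CD = 58.3 mm

58.3


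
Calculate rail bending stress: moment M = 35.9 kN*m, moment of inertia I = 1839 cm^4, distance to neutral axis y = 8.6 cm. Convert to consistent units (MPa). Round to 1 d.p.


Convert units:
M = 35.9 kN*m = 35900000 N*mm
y = 8.6 cm = 86 mm
I = 1839 cm^4 = 18390000 mm^4
sigma = 35900000 * 86 / 18390000
sigma = 167.9 MPa

167.9


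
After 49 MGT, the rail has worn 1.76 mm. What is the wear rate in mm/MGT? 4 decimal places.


Wear rate = total wear / cumulative tonnage
Rate = 1.76 / 49
Rate = 0.0359 mm/MGT

0.0359


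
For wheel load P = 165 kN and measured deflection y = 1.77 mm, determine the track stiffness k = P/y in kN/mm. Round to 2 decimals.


Track stiffness k = P / y
k = 165 / 1.77
k = 93.22 kN/mm

93.22


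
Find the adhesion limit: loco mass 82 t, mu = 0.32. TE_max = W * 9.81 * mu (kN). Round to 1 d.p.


TE_max = W * g * mu
TE_max = 82 * 9.81 * 0.32
TE_max = 804.42 * 0.32
TE_max = 257.4 kN

257.4


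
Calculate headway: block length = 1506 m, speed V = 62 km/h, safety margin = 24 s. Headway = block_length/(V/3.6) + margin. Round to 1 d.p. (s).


V = 62 / 3.6 = 17.2222 m/s
Block traversal time = 1506 / 17.2222 = 87.4452 s
Headway = 87.4452 + 24
Headway = 111.4 s

111.4


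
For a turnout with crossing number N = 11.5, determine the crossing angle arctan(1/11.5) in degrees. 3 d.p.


1/N = 1/11.5 = 0.086957
angle = arctan(0.086957) = 0.086738 rad
angle = 0.086738 * 180/pi = 4.970 degrees

4.970


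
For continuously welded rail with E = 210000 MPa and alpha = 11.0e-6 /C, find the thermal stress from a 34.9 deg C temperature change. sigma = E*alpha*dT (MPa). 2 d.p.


sigma = E * alpha * dT
sigma = 210000 * 11.0e-6 * 34.9
sigma = 2.31 * 34.9
sigma = 80.62 MPa

80.62


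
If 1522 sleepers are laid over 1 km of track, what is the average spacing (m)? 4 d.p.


Spacing = 1000 m / number of sleepers
Spacing = 1000 / 1522
Spacing = 0.6570 m

0.6570


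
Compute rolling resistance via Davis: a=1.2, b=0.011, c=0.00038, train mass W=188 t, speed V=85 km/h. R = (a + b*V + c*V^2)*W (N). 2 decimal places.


b*V = 0.011 * 85 = 0.935
c*V^2 = 0.00038 * 7225 = 2.7455
R_per_t = 1.2 + 0.935 + 2.7455 = 4.8805 N/t
R_total = 4.8805 * 188 = 917.53 N

917.53


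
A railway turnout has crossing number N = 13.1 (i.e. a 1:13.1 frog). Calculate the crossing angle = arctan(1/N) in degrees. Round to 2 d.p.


1/N = 1/13.1 = 0.076336
angle = arctan(0.076336) = 0.076188 rad
angle = 0.076188 * 180/pi = 4.37 degrees

4.37


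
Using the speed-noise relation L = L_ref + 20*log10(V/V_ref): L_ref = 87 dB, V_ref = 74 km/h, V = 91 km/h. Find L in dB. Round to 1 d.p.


V/V_ref = 91 / 74 = 1.22973
log10(1.22973) = 0.08981
20 * 0.08981 = 1.7962
L = 87 + 1.7962 = 88.8 dB

88.8


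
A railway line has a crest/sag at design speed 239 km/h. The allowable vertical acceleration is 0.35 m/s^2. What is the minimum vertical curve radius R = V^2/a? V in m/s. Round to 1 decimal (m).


Convert speed: V = 239 / 3.6 = 66.3889 m/s
V^2 = 4407.4846 m^2/s^2
R_v = 4407.4846 / 0.35
R_v = 12592.8 m

12592.8


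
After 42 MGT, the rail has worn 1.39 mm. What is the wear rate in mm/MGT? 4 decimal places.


Wear rate = total wear / cumulative tonnage
Rate = 1.39 / 42
Rate = 0.0331 mm/MGT

0.0331


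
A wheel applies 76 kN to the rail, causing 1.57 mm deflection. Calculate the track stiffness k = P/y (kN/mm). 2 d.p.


Track stiffness k = P / y
k = 76 / 1.57
k = 48.41 kN/mm

48.41


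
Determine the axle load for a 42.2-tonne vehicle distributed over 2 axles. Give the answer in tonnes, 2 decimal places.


Load per axle = total weight / number of axles
Load = 42.2 / 2
Load = 21.10 tonnes

21.10


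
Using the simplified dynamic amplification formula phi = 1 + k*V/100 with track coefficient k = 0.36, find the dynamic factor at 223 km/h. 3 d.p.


phi = 1 + k * V / 100
phi = 1 + 0.36 * 223 / 100
phi = 1 + 0.8028
phi = 1.803

1.803


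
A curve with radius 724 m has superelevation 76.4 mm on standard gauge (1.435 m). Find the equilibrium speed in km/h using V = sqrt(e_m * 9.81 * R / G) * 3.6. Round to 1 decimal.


Convert cant: e = 76.4 mm = 0.0764 m
V_ms = sqrt(0.0764 * 9.81 * 724 / 1.435)
V_ms = sqrt(378.136875) = 19.4457 m/s
V = 19.4457 * 3.6 = 70.0 km/h

70.0


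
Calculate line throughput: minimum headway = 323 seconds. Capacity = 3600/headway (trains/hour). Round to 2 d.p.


Capacity = 3600 / headway
Capacity = 3600 / 323
Capacity = 11.15 trains/hour

11.15


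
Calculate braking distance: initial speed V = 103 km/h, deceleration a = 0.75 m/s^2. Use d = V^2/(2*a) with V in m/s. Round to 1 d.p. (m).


Convert speed: V = 103 / 3.6 = 28.6111 m/s
V^2 = 818.5957
d = 818.5957 / (2 * 0.75)
d = 818.5957 / 1.5
d = 545.7 m

545.7


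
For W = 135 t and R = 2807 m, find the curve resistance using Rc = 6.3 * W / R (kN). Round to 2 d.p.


Rc = 6.3 * W / R
Rc = 6.3 * 135 / 2807
Rc = 850.5 / 2807
Rc = 0.30 kN

0.30


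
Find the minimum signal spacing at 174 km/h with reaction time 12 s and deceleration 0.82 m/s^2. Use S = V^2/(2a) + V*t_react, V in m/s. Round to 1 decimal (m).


V = 174 / 3.6 = 48.3333 m/s
Braking distance = 48.3333^2 / (2*0.82) = 1424.458 m
Sighting distance = 48.3333 * 12 = 580.0 m
S = 1424.458 + 580.0 = 2004.5 m

2004.5


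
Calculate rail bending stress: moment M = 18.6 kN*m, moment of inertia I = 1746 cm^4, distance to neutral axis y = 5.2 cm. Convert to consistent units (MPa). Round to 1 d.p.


Convert units:
M = 18.6 kN*m = 18600000 N*mm
y = 5.2 cm = 52 mm
I = 1746 cm^4 = 17460000 mm^4
sigma = 18600000 * 52 / 17460000
sigma = 55.4 MPa

55.4


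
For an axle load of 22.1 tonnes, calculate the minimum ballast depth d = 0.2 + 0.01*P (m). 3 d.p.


d = 0.2 + 0.01 * 22.1
d = 0.2 + 0.221
d = 0.421 m

0.421


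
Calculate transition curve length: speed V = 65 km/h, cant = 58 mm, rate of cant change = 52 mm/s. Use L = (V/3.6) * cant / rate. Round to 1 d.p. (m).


Convert speed: V = 65 / 3.6 = 18.0556 m/s
L = 18.0556 * 58 / 52
L = 1047.2222 / 52
L = 20.1 m

20.1


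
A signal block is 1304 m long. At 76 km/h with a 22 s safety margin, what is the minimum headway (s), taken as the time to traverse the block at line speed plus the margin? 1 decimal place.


V = 76 / 3.6 = 21.1111 m/s
Block traversal time = 1304 / 21.1111 = 61.7684 s
Headway = 61.7684 + 22
Headway = 83.8 s

83.8


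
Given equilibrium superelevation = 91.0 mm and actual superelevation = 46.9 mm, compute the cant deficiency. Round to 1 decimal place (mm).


Cant deficiency = equilibrium cant - actual cant
CD = 91.0 - 46.9
CD = 44.1 mm

44.1


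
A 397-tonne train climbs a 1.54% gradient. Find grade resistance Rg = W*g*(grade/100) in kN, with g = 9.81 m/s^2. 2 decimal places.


Rg = W * 9.81 * grade / 100
Rg = 397 * 9.81 * 1.54 / 100
Rg = 3894.57 * 0.0154
Rg = 59.98 kN

59.98


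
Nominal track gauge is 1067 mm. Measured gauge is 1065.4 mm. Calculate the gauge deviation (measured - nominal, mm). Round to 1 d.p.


Deviation = measured - nominal
Deviation = 1065.4 - 1067
Deviation = -1.6 mm

-1.6


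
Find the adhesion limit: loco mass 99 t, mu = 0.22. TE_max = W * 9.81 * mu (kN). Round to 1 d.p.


TE_max = W * g * mu
TE_max = 99 * 9.81 * 0.22
TE_max = 971.19 * 0.22
TE_max = 213.7 kN

213.7


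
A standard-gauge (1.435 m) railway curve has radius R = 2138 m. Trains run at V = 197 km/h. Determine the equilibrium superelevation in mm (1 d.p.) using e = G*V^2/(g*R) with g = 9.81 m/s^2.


Convert speed: V = 197 / 3.6 = 54.7222 m/s
Apply formula: e = 1.435 * 54.7222^2 / (9.81 * 2138)
e = 1.435 * 2994.5216 / 20973.78
e = 0.204881 m = 204.9 mm

204.9


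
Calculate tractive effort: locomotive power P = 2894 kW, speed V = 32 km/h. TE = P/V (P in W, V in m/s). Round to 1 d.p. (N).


Convert: P = 2894 kW = 2894000 W
V = 32 / 3.6 = 8.8889 m/s
TE = 2894000 / 8.8889
TE = 325575.0 N

325575.0


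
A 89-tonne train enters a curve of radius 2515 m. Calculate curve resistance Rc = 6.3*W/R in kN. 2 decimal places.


Rc = 6.3 * W / R
Rc = 6.3 * 89 / 2515
Rc = 560.7 / 2515
Rc = 0.22 kN

0.22


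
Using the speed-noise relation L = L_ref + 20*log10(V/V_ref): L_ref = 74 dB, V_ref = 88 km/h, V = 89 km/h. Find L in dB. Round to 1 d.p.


V/V_ref = 89 / 88 = 1.011364
log10(1.011364) = 0.004907
20 * 0.004907 = 0.0981
L = 74 + 0.0981 = 74.1 dB

74.1


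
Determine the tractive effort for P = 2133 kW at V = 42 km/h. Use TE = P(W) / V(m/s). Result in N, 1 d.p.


Convert: P = 2133 kW = 2133000 W
V = 42 / 3.6 = 11.6667 m/s
TE = 2133000 / 11.6667
TE = 182828.6 N

182828.6


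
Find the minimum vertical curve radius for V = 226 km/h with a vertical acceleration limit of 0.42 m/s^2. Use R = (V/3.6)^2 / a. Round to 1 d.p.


Convert speed: V = 226 / 3.6 = 62.7778 m/s
V^2 = 3941.0494 m^2/s^2
R_v = 3941.0494 / 0.42
R_v = 9383.5 m

9383.5


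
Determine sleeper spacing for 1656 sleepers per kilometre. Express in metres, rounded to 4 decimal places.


Spacing = 1000 m / number of sleepers
Spacing = 1000 / 1656
Spacing = 0.6039 m

0.6039


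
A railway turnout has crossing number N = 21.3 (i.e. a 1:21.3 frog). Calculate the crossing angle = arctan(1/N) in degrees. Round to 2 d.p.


1/N = 1/21.3 = 0.046948
angle = arctan(0.046948) = 0.046914 rad
angle = 0.046914 * 180/pi = 2.69 degrees

2.69


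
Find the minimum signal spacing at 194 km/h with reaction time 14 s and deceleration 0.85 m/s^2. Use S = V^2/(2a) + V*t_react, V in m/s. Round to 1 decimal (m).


V = 194 / 3.6 = 53.8889 m/s
Braking distance = 53.8889^2 / (2*0.85) = 1708.2426 m
Sighting distance = 53.8889 * 14 = 754.4444 m
S = 1708.2426 + 754.4444 = 2462.7 m

2462.7


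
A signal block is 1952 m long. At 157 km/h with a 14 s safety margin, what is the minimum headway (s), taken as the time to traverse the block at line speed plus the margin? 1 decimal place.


V = 157 / 3.6 = 43.6111 m/s
Block traversal time = 1952 / 43.6111 = 44.7592 s
Headway = 44.7592 + 14
Headway = 58.8 s

58.8


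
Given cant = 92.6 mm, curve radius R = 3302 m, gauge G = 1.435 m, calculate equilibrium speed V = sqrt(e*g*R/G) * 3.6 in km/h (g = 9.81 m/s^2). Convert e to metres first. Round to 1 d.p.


Convert cant: e = 92.6 mm = 0.0926 m
V_ms = sqrt(0.0926 * 9.81 * 3302 / 1.435)
V_ms = sqrt(2090.283353) = 45.7196 m/s
V = 45.7196 * 3.6 = 164.6 km/h

164.6


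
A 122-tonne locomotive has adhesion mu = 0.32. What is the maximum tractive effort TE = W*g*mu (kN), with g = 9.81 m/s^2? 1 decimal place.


TE_max = W * g * mu
TE_max = 122 * 9.81 * 0.32
TE_max = 1196.82 * 0.32
TE_max = 383.0 kN

383.0


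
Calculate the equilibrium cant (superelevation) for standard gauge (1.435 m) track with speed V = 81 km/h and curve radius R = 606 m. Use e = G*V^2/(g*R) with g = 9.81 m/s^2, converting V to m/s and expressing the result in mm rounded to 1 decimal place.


Convert speed: V = 81 / 3.6 = 22.5 m/s
Apply formula: e = 1.435 * 22.5^2 / (9.81 * 606)
e = 1.435 * 506.25 / 5944.86
e = 0.122201 m = 122.2 mm

122.2


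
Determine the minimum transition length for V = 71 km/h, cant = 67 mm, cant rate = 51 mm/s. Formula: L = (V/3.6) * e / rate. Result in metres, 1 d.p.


Convert speed: V = 71 / 3.6 = 19.7222 m/s
L = 19.7222 * 67 / 51
L = 1321.3889 / 51
L = 25.9 m

25.9


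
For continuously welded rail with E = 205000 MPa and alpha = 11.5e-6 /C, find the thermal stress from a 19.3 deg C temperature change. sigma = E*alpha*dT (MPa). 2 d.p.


sigma = E * alpha * dT
sigma = 205000 * 11.5e-6 * 19.3
sigma = 2.3575 * 19.3
sigma = 45.50 MPa

45.50


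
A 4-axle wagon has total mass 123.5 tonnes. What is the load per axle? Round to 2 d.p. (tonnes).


Load per axle = total weight / number of axles
Load = 123.5 / 4
Load = 30.88 tonnes

30.88


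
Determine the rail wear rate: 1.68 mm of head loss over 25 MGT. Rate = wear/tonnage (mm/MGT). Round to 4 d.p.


Wear rate = total wear / cumulative tonnage
Rate = 1.68 / 25
Rate = 0.0672 mm/MGT

0.0672
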